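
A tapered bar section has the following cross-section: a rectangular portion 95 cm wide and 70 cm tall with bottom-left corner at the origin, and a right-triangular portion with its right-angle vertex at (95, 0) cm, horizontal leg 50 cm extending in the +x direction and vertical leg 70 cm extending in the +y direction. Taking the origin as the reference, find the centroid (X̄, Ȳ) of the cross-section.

Part | A | x̄ᵢ | ȳᵢ | A·x̄ᵢ | A·ȳᵢ
rectangular portion | 6650.00 | 47.50 | 35.00 | 315875.00 | 232750.00
triangular portion | 1750.00 | 111.67 | 23.33 | 195416.67 | 40833.33
Σ | 8400.00 |  |  | 511291.67 | 273583.33
X̄ = 511291.67 / 8400.00 = 60.87 cm
Ȳ = 273583.33 / 8400.00 = 32.57 cm

X̄ = 60.87 cm, Ȳ = 32.57 cm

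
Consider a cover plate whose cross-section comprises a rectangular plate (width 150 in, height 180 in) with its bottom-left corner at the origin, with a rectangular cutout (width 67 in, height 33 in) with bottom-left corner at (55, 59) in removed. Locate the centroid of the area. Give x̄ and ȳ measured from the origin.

x̄ = 73.80 in, ȳ = 91.29 in

plate: A = 150 × 180 = 27000.00, centroid at (75.00, 90.00).
hole: A = −(67 × 33) = -2211.00, centroid at (88.50, 75.50).
ΣA = 24789.00 in²
ΣAx̄ = (27000.00)(75.00) + (-2211.00)(88.50) = 1829326.50 in³
ΣAȳ = (27000.00)(90.00) + (-2211.00)(75.50) = 2263069.50 in³
x̄ = 1829326.50 / 24789.00 = 73.80 in
ȳ = 2263069.50 / 24789.00 = 91.29 in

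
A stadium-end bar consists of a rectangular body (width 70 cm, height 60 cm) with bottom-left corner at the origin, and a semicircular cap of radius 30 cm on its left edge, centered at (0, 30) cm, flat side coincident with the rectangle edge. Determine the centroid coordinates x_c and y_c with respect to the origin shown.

Part | A | x̄ᵢ | ȳᵢ | A·x̄ᵢ | A·ȳᵢ
rectangular body | 4200.00 | 35.00 | 30.00 | 147000.00 | 126000.00
semicircular end | 1413.72 | -12.73 | 30.00 | -18000.00 | 42411.50
Σ | 5613.72 |  |  | 129000.00 | 168411.50
x_c = 129000.00 / 5613.72 = 22.98 cm
y_c = 168411.50 / 5613.72 = 30.00 cm

x_c = 22.98 cm, y_c = 30.00 cm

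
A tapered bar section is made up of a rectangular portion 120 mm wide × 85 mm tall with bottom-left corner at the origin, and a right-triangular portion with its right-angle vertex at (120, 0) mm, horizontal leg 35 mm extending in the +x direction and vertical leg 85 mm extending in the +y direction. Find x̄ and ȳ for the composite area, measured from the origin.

rectangular portion: A = 120 × 85 = 10200.00, centroid at (60.00, 42.50).
triangular portion: A = ½·35·85 = 1487.50, centroid at (131.67, 28.33).
ΣA = 11687.50 mm², ΣAx̄ = 807854.17 mm³, ΣAȳ = 475645.83 mm³.
x̄ = 807854.17/11687.50 = 69.12 mm; ȳ = 475645.83/11687.50 = 40.70 mm.

x̄ = 69.12 mm, ȳ = 40.70 mm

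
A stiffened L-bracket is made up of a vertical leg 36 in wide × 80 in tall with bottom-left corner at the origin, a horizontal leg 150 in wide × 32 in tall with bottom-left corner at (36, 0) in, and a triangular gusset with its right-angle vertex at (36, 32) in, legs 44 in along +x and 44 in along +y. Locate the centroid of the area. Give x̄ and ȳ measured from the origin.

vertical leg: A = 36 × 80 = 2880.00, centroid at (18.00, 40.00).
horizontal leg: A = 150 × 32 = 4800.00, centroid at (111.00, 16.00).
gusset: A = ½·44·44 = 968.00, centroid at (50.67, 46.67).
ΣA = 8648.00 in², ΣAx̄ = 633685.33 in³, ΣAȳ = 237173.33 in³.
x̄ = 633685.33/8648.00 = 73.28 in; ȳ = 237173.33/8648.00 = 27.43 in.

x̄ = 73.28 in, ȳ = 27.43 in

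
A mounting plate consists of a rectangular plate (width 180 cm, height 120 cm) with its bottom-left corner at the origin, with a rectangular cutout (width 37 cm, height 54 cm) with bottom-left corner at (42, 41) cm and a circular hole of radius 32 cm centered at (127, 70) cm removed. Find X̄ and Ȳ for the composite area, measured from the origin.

plate: A = 180 × 120 = 21600.00, centroid at (90.00, 60.00).
hole 1: A = −(37 × 54) = -1998.00, centroid at (60.50, 68.00).
hole 2: A = −π·32² = -3216.99, centroid at (127.00, 70.00).
ΣA = 16385.01 cm²
ΣAX̄ = (21600.00)(90.00) + (-1998.00)(60.50) + (-3216.99)(127.00) = 1414563.16 cm³
ΣAȲ = (21600.00)(60.00) + (-1998.00)(68.00) + (-3216.99)(70.00) = 934946.64 cm³
X̄ = 1414563.16 / 16385.01 = 86.33 cm
Ȳ = 934946.64 / 16385.01 = 57.06 cm

X̄ = 86.33 cm, Ȳ = 57.06 cm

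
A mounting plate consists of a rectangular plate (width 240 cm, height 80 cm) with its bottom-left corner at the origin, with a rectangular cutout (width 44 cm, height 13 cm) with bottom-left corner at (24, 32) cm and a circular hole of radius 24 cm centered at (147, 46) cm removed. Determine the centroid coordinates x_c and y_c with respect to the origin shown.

plate: A = 240 × 80 = 19200.00, centroid at (120.00, 40.00).
hole 1: A = −(44 × 13) = -572.00, centroid at (46.00, 38.50).
hole 2: A = −π·24² = -1809.56, centroid at (147.00, 46.00).
ΣA = 16818.44 cm²
ΣAx_c = (19200.00)(120.00) + (-572.00)(46.00) + (-1809.56)(147.00) = 2011683.07 cm³
ΣAy_c = (19200.00)(40.00) + (-572.00)(38.50) + (-1809.56)(46.00) = 662738.36 cm³
x_c = 2011683.07 / 16818.44 = 119.61 cm
y_c = 662738.36 / 16818.44 = 39.41 cm

x_c = 119.61 cm, y_c = 39.41 cm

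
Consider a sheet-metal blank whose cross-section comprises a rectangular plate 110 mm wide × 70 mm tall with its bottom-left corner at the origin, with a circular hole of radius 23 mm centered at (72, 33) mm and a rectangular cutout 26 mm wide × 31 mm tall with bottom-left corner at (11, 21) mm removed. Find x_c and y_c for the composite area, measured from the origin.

x_c = 54.38 mm, y_c = 35.40 mm

plate: A = 110 × 70 = 7700.00, centroid at (55.00, 35.00).
hole 1: A = −π·23² = -1661.90, centroid at (72.00, 33.00).
hole 2: A = −(26 × 31) = -806.00, centroid at (24.00, 36.50).
ΣA = 5232.10 mm², ΣAx_c = 284499.02 mm³, ΣAy_c = 185238.22 mm³.
x_c = 284499.02/5232.10 = 54.38 mm; y_c = 185238.22/5232.10 = 35.40 mm.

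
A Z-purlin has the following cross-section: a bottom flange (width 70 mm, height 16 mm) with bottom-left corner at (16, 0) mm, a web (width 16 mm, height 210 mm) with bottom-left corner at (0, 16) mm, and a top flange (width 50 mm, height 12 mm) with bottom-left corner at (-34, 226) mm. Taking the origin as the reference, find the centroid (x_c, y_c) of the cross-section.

Part | A | x̄ᵢ | ȳᵢ | A·x̄ᵢ | A·ȳᵢ
bottom flange | 1120.00 | 51.00 | 8.00 | 57120.00 | 8960.00
web | 3360.00 | 8.00 | 121.00 | 26880.00 | 406560.00
top flange | 600.00 | -9.00 | 232.00 | -5400.00 | 139200.00
Σ | 5080.00 |  |  | 78600.00 | 554720.00
x_c = 78600.00 / 5080.00 = 15.47 mm
y_c = 554720.00 / 5080.00 = 109.20 mm

x_c = 15.47 mm, y_c = 109.20 mm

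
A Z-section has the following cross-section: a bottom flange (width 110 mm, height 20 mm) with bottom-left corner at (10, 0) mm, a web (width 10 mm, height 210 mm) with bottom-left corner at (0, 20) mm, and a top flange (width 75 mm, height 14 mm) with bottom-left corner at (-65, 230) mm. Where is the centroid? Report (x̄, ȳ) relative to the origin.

x̄ = 23.29 mm, ȳ = 99.69 mm

bottom flange: A = 110 × 20 = 2200.00, centroid at (65.00, 10.00).
web: A = 10 × 210 = 2100.00, centroid at (5.00, 125.00).
top flange: A = 75 × 14 = 1050.00, centroid at (-27.50, 237.00).
ΣA = 5350.00 mm²
ΣAx̄ = (2200.00)(65.00) + (2100.00)(5.00) + (1050.00)(-27.50) = 124625.00 mm³
ΣAȳ = (2200.00)(10.00) + (2100.00)(125.00) + (1050.00)(237.00) = 533350.00 mm³
x̄ = 124625.00 / 5350.00 = 23.29 mm
ȳ = 533350.00 / 5350.00 = 99.69 mm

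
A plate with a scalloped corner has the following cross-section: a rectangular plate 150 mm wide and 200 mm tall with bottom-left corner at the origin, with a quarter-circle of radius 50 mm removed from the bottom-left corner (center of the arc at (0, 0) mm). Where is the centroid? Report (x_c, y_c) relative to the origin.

plate: A = 150 × 200 = 30000.00, centroid at (75.00, 100.00).
removed quarter-circle: A = −¼π·50² = -1963.50, centroid at (21.22, 21.22).
ΣA = 28036.50 mm²
ΣAx_c = (30000.00)(75.00) + (-1963.50)(21.22) = 2208333.33 mm³
ΣAy_c = (30000.00)(100.00) + (-1963.50)(21.22) = 2958333.33 mm³
x_c = 2208333.33 / 28036.50 = 78.77 mm
y_c = 2958333.33 / 28036.50 = 105.52 mm

x_c = 78.77 mm, y_c = 105.52 mm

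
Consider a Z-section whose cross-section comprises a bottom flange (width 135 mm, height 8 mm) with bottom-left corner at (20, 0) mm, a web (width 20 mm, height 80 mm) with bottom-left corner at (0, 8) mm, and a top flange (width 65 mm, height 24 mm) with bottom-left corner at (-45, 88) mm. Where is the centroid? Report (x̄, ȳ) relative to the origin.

x̄ = 21.46 mm, ȳ = 55.92 mm

bottom flange: A = 135 × 8 = 1080.00, centroid at (87.50, 4.00).
web: A = 20 × 80 = 1600.00, centroid at (10.00, 48.00).
top flange: A = 65 × 24 = 1560.00, centroid at (-12.50, 100.00).
ΣA = 4240.00 mm²
ΣAx̄ = (1080.00)(87.50) + (1600.00)(10.00) + (1560.00)(-12.50) = 91000.00 mm³
ΣAȳ = (1080.00)(4.00) + (1600.00)(48.00) + (1560.00)(100.00) = 237120.00 mm³
x̄ = 91000.00 / 4240.00 = 21.46 mm
ȳ = 237120.00 / 4240.00 = 55.92 mm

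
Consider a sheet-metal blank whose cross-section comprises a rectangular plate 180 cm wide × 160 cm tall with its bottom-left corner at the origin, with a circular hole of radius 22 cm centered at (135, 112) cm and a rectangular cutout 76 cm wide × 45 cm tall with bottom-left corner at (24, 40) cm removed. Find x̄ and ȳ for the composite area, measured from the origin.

Part | A | x̄ᵢ | ȳᵢ | A·x̄ᵢ | A·ȳᵢ
plate | 28800.00 | 90.00 | 80.00 | 2592000.00 | 2304000.00
hole 1 | -1520.53 | 135.00 | 112.00 | -205271.66 | -170299.45
hole 2 | -3420.00 | 62.00 | 62.50 | -212040.00 | -213750.00
Σ | 23859.47 |  |  | 2174688.34 | 1919950.55
x̄ = 2174688.34 / 23859.47 = 91.15 cm
ȳ = 1919950.55 / 23859.47 = 80.47 cm

x̄ = 91.15 cm, ȳ = 80.47 cm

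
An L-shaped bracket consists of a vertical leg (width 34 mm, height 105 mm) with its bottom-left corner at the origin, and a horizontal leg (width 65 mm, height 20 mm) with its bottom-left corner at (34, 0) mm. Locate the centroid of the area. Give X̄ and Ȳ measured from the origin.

X̄ = 30.21 mm, Ȳ = 41.16 mm

vertical leg: A = 34 × 105 = 3570.00, centroid at (17.00, 52.50).
horizontal leg: A = 65 × 20 = 1300.00, centroid at (66.50, 10.00).
ΣA = 4870.00 mm², ΣAX̄ = 147140.00 mm³, ΣAȲ = 200425.00 mm³.
X̄ = 147140.00/4870.00 = 30.21 mm; Ȳ = 200425.00/4870.00 = 41.16 mm.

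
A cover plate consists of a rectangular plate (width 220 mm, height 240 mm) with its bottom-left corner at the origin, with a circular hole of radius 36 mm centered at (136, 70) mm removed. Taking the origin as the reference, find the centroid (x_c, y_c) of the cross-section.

x_c = 107.83 mm, y_c = 124.18 mm

plate: A = 220 × 240 = 52800.00, centroid at (110.00, 120.00).
hole: A = −π·36² = -4071.50, centroid at (136.00, 70.00).
ΣA = 48728.50 mm²
ΣAx_c = (52800.00)(110.00) + (-4071.50)(136.00) = 5254275.45 mm³
ΣAy_c = (52800.00)(120.00) + (-4071.50)(70.00) = 6050994.71 mm³
x_c = 5254275.45 / 48728.50 = 107.83 mm
y_c = 6050994.71 / 48728.50 = 124.18 mm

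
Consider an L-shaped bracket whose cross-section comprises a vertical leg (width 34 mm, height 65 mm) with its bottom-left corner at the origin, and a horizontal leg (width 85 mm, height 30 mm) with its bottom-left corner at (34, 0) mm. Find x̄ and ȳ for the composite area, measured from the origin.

x̄ = 48.88 mm, ȳ = 23.12 mm

vertical leg: A = 34 × 65 = 2210.00, centroid at (17.00, 32.50).
horizontal leg: A = 85 × 30 = 2550.00, centroid at (76.50, 15.00).
ΣA = 4760.00 mm², ΣAx̄ = 232645.00 mm³, ΣAȳ = 110075.00 mm³.
x̄ = 232645.00/4760.00 = 48.88 mm; ȳ = 110075.00/4760.00 = 23.12 mm.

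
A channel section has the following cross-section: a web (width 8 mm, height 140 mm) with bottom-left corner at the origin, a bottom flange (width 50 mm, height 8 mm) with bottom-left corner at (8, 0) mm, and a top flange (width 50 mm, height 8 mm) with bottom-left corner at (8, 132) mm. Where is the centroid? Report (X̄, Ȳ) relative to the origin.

X̄ = 16.08 mm, Ȳ = 70.00 mm

Part | A | x̄ᵢ | ȳᵢ | A·x̄ᵢ | A·ȳᵢ
web | 1120.00 | 4.00 | 70.00 | 4480.00 | 78400.00
bottom flange | 400.00 | 33.00 | 4.00 | 13200.00 | 1600.00
top flange | 400.00 | 33.00 | 136.00 | 13200.00 | 54400.00
Σ | 1920.00 |  |  | 30880.00 | 134400.00
X̄ = 30880.00 / 1920.00 = 16.08 mm
Ȳ = 134400.00 / 1920.00 = 70.00 mm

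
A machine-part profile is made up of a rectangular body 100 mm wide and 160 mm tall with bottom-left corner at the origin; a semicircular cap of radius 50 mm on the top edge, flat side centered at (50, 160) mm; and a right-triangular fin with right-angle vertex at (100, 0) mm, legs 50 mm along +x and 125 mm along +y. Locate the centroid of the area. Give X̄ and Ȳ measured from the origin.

rectangular body: A = 100 × 160 = 16000.00, centroid at (50.00, 80.00).
semicircular top: A = ½π·50² = 3926.99, centroid at (50.00, 181.22).
triangular fin: A = ½·50·125 = 3125.00, centroid at (116.67, 41.67).
ΣA = 23051.99 mm²
ΣAX̄ = (16000.00)(50.00) + (3926.99)(50.00) + (3125.00)(116.67) = 1360932.87 mm³
ΣAȲ = (16000.00)(80.00) + (3926.99)(181.22) + (3125.00)(41.67) = 2121860.20 mm³
X̄ = 1360932.87 / 23051.99 = 59.04 mm
Ȳ = 2121860.20 / 23051.99 = 92.05 mm

X̄ = 59.04 mm, Ȳ = 92.05 mm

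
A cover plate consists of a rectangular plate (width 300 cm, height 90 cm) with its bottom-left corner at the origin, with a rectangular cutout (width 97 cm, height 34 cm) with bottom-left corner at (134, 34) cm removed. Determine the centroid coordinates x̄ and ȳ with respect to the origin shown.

x̄ = 145.48 cm, ȳ = 44.17 cm

plate: A = 300 × 90 = 27000.00, centroid at (150.00, 45.00).
hole: A = −(97 × 34) = -3298.00, centroid at (182.50, 51.00).
ΣA = 23702.00 cm², ΣAx̄ = 3448115.00 cm³, ΣAȳ = 1046802.00 cm³.
x̄ = 3448115.00/23702.00 = 145.48 cm; ȳ = 1046802.00/23702.00 = 44.17 cm.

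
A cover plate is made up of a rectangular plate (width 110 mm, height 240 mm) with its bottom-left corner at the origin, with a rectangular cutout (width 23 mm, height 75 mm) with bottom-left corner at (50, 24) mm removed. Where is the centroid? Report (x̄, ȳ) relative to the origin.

plate: A = 110 × 240 = 26400.00, centroid at (55.00, 120.00).
hole: A = −(23 × 75) = -1725.00, centroid at (61.50, 61.50).
ΣA = 24675.00 mm², ΣAx̄ = 1345912.50 mm³, ΣAȳ = 3061912.50 mm³.
x̄ = 1345912.50/24675.00 = 54.55 mm; ȳ = 3061912.50/24675.00 = 124.09 mm.

x̄ = 54.55 mm, ȳ = 124.09 mm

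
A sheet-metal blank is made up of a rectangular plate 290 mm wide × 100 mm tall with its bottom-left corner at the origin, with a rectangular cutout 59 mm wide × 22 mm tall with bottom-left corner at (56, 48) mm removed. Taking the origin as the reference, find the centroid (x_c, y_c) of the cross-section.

x_c = 147.79 mm, y_c = 49.58 mm

Part | A | x̄ᵢ | ȳᵢ | A·x̄ᵢ | A·ȳᵢ
plate | 29000.00 | 145.00 | 50.00 | 4205000.00 | 1450000.00
hole | -1298.00 | 85.50 | 59.00 | -110979.00 | -76582.00
Σ | 27702.00 |  |  | 4094021.00 | 1373418.00
x_c = 4094021.00 / 27702.00 = 147.79 mm
y_c = 1373418.00 / 27702.00 = 49.58 mm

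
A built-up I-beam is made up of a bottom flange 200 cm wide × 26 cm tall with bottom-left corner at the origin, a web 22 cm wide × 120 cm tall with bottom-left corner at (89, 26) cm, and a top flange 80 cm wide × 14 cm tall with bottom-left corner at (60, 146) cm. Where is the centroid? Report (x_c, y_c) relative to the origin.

x_c = 100.00 cm, y_c = 52.01 cm

bottom flange: A = 200 × 26 = 5200.00, centroid at (100.00, 13.00).
web: A = 22 × 120 = 2640.00, centroid at (100.00, 86.00).
top flange: A = 80 × 14 = 1120.00, centroid at (100.00, 153.00).
ΣA = 8960.00 cm², ΣAx_c = 896000.00 cm³, ΣAy_c = 466000.00 cm³.
x_c = 896000.00/8960.00 = 100.00 cm; y_c = 466000.00/8960.00 = 52.01 cm.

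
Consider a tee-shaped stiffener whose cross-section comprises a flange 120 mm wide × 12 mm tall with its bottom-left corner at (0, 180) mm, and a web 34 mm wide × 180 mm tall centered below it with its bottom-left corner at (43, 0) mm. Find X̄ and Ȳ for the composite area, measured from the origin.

X̄ = 60.00 mm, Ȳ = 108.29 mm

Part | A | x̄ᵢ | ȳᵢ | A·x̄ᵢ | A·ȳᵢ
web | 6120.00 | 60.00 | 90.00 | 367200.00 | 550800.00
flange | 1440.00 | 60.00 | 186.00 | 86400.00 | 267840.00
Σ | 7560.00 |  |  | 453600.00 | 818640.00
X̄ = 453600.00 / 7560.00 = 60.00 mm
Ȳ = 818640.00 / 7560.00 = 108.29 mm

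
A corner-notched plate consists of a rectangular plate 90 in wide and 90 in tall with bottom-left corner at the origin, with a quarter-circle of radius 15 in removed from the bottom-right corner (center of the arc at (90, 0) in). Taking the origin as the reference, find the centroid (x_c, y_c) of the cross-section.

x_c = 44.14 in, y_c = 45.86 in

plate: A = 90 × 90 = 8100.00, centroid at (45.00, 45.00).
removed quarter-circle: A = −¼π·15² = -176.71, centroid at (83.63, 6.37).
ΣA = 7923.29 in²
ΣAx_c = (8100.00)(45.00) + (-176.71)(83.63) = 349720.69 in³
ΣAy_c = (8100.00)(45.00) + (-176.71)(6.37) = 363375.00 in³
x_c = 349720.69 / 7923.29 = 44.14 in
y_c = 363375.00 / 7923.29 = 45.86 in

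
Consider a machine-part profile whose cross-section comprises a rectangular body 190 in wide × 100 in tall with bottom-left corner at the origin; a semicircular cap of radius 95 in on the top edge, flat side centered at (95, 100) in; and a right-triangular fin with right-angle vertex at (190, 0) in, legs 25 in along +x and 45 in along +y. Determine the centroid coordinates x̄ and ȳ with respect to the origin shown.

rectangular body: A = 190 × 100 = 19000.00, centroid at (95.00, 50.00).
semicircular top: A = ½π·95² = 14176.44, centroid at (95.00, 140.32).
triangular fin: A = ½·25·45 = 562.50, centroid at (198.33, 15.00).
ΣA = 33738.94 in²
ΣAx̄ = (19000.00)(95.00) + (14176.44)(95.00) + (562.50)(198.33) = 3263324.00 in³
ΣAȳ = (19000.00)(50.00) + (14176.44)(140.32) + (562.50)(15.00) = 2947664.52 in³
x̄ = 3263324.00 / 33738.94 = 96.72 in
ȳ = 2947664.52 / 33738.94 = 87.37 in

x̄ = 96.72 in, ȳ = 87.37 in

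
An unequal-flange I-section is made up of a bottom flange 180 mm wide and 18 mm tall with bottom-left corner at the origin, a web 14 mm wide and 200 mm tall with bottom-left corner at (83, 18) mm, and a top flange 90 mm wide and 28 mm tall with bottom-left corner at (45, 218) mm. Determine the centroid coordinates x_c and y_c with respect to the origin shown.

x_c = 90.00 mm, y_c = 110.30 mm

bottom flange: A = 180 × 18 = 3240.00, centroid at (90.00, 9.00).
web: A = 14 × 200 = 2800.00, centroid at (90.00, 118.00).
top flange: A = 90 × 28 = 2520.00, centroid at (90.00, 232.00).
ΣA = 8560.00 mm², ΣAx_c = 770400.00 mm³, ΣAy_c = 944200.00 mm³.
x_c = 770400.00/8560.00 = 90.00 mm; y_c = 944200.00/8560.00 = 110.30 mm.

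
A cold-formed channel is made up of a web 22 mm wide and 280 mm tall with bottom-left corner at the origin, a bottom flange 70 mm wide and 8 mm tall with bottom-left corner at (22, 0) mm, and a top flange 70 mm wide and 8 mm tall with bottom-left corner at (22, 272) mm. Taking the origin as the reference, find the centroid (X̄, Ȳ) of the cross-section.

X̄ = 18.08 mm, Ȳ = 140.00 mm

Part | A | x̄ᵢ | ȳᵢ | A·x̄ᵢ | A·ȳᵢ
web | 6160.00 | 11.00 | 140.00 | 67760.00 | 862400.00
bottom flange | 560.00 | 57.00 | 4.00 | 31920.00 | 2240.00
top flange | 560.00 | 57.00 | 276.00 | 31920.00 | 154560.00
Σ | 7280.00 |  |  | 131600.00 | 1019200.00
X̄ = 131600.00 / 7280.00 = 18.08 mm
Ȳ = 1019200.00 / 7280.00 = 140.00 mm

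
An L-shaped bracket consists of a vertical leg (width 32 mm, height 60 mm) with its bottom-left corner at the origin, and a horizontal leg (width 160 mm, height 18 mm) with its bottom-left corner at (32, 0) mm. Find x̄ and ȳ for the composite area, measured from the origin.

x̄ = 73.60 mm, ȳ = 17.40 mm

vertical leg: A = 32 × 60 = 1920.00, centroid at (16.00, 30.00).
horizontal leg: A = 160 × 18 = 2880.00, centroid at (112.00, 9.00).
ΣA = 4800.00 mm²
ΣAx̄ = (1920.00)(16.00) + (2880.00)(112.00) = 353280.00 mm³
ΣAȳ = (1920.00)(30.00) + (2880.00)(9.00) = 83520.00 mm³
x̄ = 353280.00 / 4800.00 = 73.60 mm
ȳ = 83520.00 / 4800.00 = 17.40 mm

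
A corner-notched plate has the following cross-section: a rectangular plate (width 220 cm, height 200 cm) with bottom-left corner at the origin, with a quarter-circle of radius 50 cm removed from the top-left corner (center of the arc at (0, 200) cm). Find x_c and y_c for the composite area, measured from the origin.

x_c = 114.15 cm, y_c = 96.32 cm

Part | A | x̄ᵢ | ȳᵢ | A·x̄ᵢ | A·ȳᵢ
plate | 44000.00 | 110.00 | 100.00 | 4840000.00 | 4400000.00
removed quarter-circle | -1963.50 | 21.22 | 178.78 | -41666.67 | -351032.42
Σ | 42036.50 |  |  | 4798333.33 | 4048967.58
x_c = 4798333.33 / 42036.50 = 114.15 cm
y_c = 4048967.58 / 42036.50 = 96.32 cm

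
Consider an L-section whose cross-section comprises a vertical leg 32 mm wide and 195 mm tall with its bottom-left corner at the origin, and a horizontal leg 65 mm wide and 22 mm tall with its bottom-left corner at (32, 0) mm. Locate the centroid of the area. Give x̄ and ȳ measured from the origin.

x̄ = 25.04 mm, ȳ = 81.37 mm

Part | A | x̄ᵢ | ȳᵢ | A·x̄ᵢ | A·ȳᵢ
vertical leg | 6240.00 | 16.00 | 97.50 | 99840.00 | 608400.00
horizontal leg | 1430.00 | 64.50 | 11.00 | 92235.00 | 15730.00
Σ | 7670.00 |  |  | 192075.00 | 624130.00
x̄ = 192075.00 / 7670.00 = 25.04 mm
ȳ = 624130.00 / 7670.00 = 81.37 mm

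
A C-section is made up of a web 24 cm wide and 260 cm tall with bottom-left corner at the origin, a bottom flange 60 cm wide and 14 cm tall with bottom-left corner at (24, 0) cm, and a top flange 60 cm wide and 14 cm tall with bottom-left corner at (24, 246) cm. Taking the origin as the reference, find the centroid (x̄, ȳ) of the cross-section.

x̄ = 20.91 cm, ȳ = 130.00 cm

web: A = 24 × 260 = 6240.00, centroid at (12.00, 130.00).
bottom flange: A = 60 × 14 = 840.00, centroid at (54.00, 7.00).
top flange: A = 60 × 14 = 840.00, centroid at (54.00, 253.00).
ΣA = 7920.00 cm², ΣAx̄ = 165600.00 cm³, ΣAȳ = 1029600.00 cm³.
x̄ = 165600.00/7920.00 = 20.91 cm; ȳ = 1029600.00/7920.00 = 130.00 cm.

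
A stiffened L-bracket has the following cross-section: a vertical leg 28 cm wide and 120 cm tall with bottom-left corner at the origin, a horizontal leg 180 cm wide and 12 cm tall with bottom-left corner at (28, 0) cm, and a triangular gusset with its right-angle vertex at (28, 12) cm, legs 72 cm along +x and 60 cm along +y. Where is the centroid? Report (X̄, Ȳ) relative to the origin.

Part | A | x̄ᵢ | ȳᵢ | A·x̄ᵢ | A·ȳᵢ
vertical leg | 3360.00 | 14.00 | 60.00 | 47040.00 | 201600.00
horizontal leg | 2160.00 | 118.00 | 6.00 | 254880.00 | 12960.00
gusset | 2160.00 | 52.00 | 32.00 | 112320.00 | 69120.00
Σ | 7680.00 |  |  | 414240.00 | 283680.00
X̄ = 414240.00 / 7680.00 = 53.94 cm
Ȳ = 283680.00 / 7680.00 = 36.94 cm

X̄ = 53.94 cm, Ȳ = 36.94 cm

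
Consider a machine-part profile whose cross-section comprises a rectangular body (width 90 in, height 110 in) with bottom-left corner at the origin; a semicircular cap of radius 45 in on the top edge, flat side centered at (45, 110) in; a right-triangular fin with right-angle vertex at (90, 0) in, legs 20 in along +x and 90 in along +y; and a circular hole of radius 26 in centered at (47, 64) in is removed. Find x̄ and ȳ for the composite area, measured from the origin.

x̄ = 48.56 in, ȳ = 71.37 in

rectangular body: A = 90 × 110 = 9900.00, centroid at (45.00, 55.00).
semicircular top: A = ½π·45² = 3180.86, centroid at (45.00, 129.10).
triangular fin: A = ½·20·90 = 900.00, centroid at (96.67, 30.00).
hole: A = −π·26² = -2123.72, centroid at (47.00, 64.00).
ΣA = 11857.15 in², ΣAx̄ = 575824.13 in³, ΣAȳ = 846227.02 in³.
x̄ = 575824.13/11857.15 = 48.56 in; ȳ = 846227.02/11857.15 = 71.37 in.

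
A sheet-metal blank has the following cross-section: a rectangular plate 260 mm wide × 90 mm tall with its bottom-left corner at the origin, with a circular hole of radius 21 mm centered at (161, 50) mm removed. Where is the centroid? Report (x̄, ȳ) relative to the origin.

plate: A = 260 × 90 = 23400.00, centroid at (130.00, 45.00).
hole: A = −π·21² = -1385.44, centroid at (161.00, 50.00).
ΣA = 22014.56 mm²
ΣAx̄ = (23400.00)(130.00) + (-1385.44)(161.00) = 2818943.78 mm³
ΣAȳ = (23400.00)(45.00) + (-1385.44)(50.00) = 983727.88 mm³
x̄ = 2818943.78 / 22014.56 = 128.05 mm
ȳ = 983727.88 / 22014.56 = 44.69 mm

x̄ = 128.05 mm, ȳ = 44.69 mm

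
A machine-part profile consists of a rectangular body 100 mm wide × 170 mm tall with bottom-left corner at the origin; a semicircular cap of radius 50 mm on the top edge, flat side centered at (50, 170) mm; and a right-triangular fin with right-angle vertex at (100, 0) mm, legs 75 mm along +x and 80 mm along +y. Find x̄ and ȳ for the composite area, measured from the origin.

rectangular body: A = 100 × 170 = 17000.00, centroid at (50.00, 85.00).
semicircular top: A = ½π·50² = 3926.99, centroid at (50.00, 191.22).
triangular fin: A = ½·75·80 = 3000.00, centroid at (125.00, 26.67).
ΣA = 23926.99 mm²
ΣAx̄ = (17000.00)(50.00) + (3926.99)(50.00) + (3000.00)(125.00) = 1421349.54 mm³
ΣAȳ = (17000.00)(85.00) + (3926.99)(191.22) + (3000.00)(26.67) = 2275921.77 mm³
x̄ = 1421349.54 / 23926.99 = 59.40 mm
ȳ = 2275921.77 / 23926.99 = 95.12 mm

x̄ = 59.40 mm, ȳ = 95.12 mm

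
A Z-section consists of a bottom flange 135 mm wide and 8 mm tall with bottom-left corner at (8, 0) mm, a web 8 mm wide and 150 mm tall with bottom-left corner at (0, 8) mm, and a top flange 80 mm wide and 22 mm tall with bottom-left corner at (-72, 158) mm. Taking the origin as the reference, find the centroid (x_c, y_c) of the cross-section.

bottom flange: A = 135 × 8 = 1080.00, centroid at (75.50, 4.00).
web: A = 8 × 150 = 1200.00, centroid at (4.00, 83.00).
top flange: A = 80 × 22 = 1760.00, centroid at (-32.00, 169.00).
ΣA = 4040.00 mm², ΣAx_c = 30020.00 mm³, ΣAy_c = 401360.00 mm³.
x_c = 30020.00/4040.00 = 7.43 mm; y_c = 401360.00/4040.00 = 99.35 mm.

x_c = 7.43 mm, y_c = 99.35 mm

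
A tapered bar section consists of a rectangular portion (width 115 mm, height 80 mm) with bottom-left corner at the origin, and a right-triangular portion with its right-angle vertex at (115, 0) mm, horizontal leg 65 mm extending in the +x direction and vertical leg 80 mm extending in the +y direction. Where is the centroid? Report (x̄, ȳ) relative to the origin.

rectangular portion: A = 115 × 80 = 9200.00, centroid at (57.50, 40.00).
triangular portion: A = ½·65·80 = 2600.00, centroid at (136.67, 26.67).
ΣA = 11800.00 mm², ΣAx̄ = 884333.33 mm³, ΣAȳ = 437333.33 mm³.
x̄ = 884333.33/11800.00 = 74.94 mm; ȳ = 437333.33/11800.00 = 37.06 mm.

x̄ = 74.94 mm, ȳ = 37.06 mm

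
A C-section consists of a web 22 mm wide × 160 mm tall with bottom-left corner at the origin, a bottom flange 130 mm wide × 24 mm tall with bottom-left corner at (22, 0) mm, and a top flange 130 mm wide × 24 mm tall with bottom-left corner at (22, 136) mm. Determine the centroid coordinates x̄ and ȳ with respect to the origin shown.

web: A = 22 × 160 = 3520.00, centroid at (11.00, 80.00).
bottom flange: A = 130 × 24 = 3120.00, centroid at (87.00, 12.00).
top flange: A = 130 × 24 = 3120.00, centroid at (87.00, 148.00).
ΣA = 9760.00 mm²
ΣAx̄ = (3520.00)(11.00) + (3120.00)(87.00) + (3120.00)(87.00) = 581600.00 mm³
ΣAȳ = (3520.00)(80.00) + (3120.00)(12.00) + (3120.00)(148.00) = 780800.00 mm³
x̄ = 581600.00 / 9760.00 = 59.59 mm
ȳ = 780800.00 / 9760.00 = 80.00 mm

x̄ = 59.59 mm, ȳ = 80.00 mm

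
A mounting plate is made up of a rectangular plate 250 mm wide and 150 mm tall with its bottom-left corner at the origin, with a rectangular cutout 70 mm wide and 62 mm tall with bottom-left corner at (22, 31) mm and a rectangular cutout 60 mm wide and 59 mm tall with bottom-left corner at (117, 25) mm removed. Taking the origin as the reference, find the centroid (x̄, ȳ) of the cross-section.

x̄ = 132.33 mm, ȳ = 79.35 mm

Part | A | x̄ᵢ | ȳᵢ | A·x̄ᵢ | A·ȳᵢ
plate | 37500.00 | 125.00 | 75.00 | 4687500.00 | 2812500.00
hole 1 | -4340.00 | 57.00 | 62.00 | -247380.00 | -269080.00
hole 2 | -3540.00 | 147.00 | 54.50 | -520380.00 | -192930.00
Σ | 29620.00 |  |  | 3919740.00 | 2350490.00
x̄ = 3919740.00 / 29620.00 = 132.33 mm
ȳ = 2350490.00 / 29620.00 = 79.35 mm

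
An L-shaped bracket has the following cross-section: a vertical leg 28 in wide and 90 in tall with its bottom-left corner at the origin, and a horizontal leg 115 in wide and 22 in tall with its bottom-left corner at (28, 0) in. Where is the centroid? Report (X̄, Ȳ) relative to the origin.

vertical leg: A = 28 × 90 = 2520.00, centroid at (14.00, 45.00).
horizontal leg: A = 115 × 22 = 2530.00, centroid at (85.50, 11.00).
ΣA = 5050.00 in²
ΣAX̄ = (2520.00)(14.00) + (2530.00)(85.50) = 251595.00 in³
ΣAȲ = (2520.00)(45.00) + (2530.00)(11.00) = 141230.00 in³
X̄ = 251595.00 / 5050.00 = 49.82 in
Ȳ = 141230.00 / 5050.00 = 27.97 in

X̄ = 49.82 in, Ȳ = 27.97 in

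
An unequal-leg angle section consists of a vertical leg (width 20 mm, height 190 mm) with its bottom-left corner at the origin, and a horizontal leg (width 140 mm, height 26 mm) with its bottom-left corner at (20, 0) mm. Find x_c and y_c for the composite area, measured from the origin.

x_c = 49.14 mm, y_c = 54.88 mm

vertical leg: A = 20 × 190 = 3800.00, centroid at (10.00, 95.00).
horizontal leg: A = 140 × 26 = 3640.00, centroid at (90.00, 13.00).
ΣA = 7440.00 mm², ΣAx_c = 365600.00 mm³, ΣAy_c = 408320.00 mm³.
x_c = 365600.00/7440.00 = 49.14 mm; y_c = 408320.00/7440.00 = 54.88 mm.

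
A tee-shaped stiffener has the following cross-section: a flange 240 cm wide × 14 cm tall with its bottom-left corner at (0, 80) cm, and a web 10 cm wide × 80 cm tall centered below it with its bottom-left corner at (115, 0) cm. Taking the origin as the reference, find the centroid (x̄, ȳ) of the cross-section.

x̄ = 120.00 cm, ȳ = 77.96 cm

web: A = 10 × 80 = 800.00, centroid at (120.00, 40.00).
flange: A = 240 × 14 = 3360.00, centroid at (120.00, 87.00).
ΣA = 4160.00 cm²
ΣAx̄ = (800.00)(120.00) + (3360.00)(120.00) = 499200.00 cm³
ΣAȳ = (800.00)(40.00) + (3360.00)(87.00) = 324320.00 cm³
x̄ = 499200.00 / 4160.00 = 120.00 cm
ȳ = 324320.00 / 4160.00 = 77.96 cm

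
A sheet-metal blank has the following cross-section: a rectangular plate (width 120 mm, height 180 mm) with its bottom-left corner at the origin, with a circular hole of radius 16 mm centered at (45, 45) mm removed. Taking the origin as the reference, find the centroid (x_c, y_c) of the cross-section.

x_c = 60.58 mm, y_c = 91.74 mm

plate: A = 120 × 180 = 21600.00, centroid at (60.00, 90.00).
hole: A = −π·16² = -804.25, centroid at (45.00, 45.00).
ΣA = 20795.75 mm², ΣAx_c = 1259808.85 mm³, ΣAy_c = 1907808.85 mm³.
x_c = 1259808.85/20795.75 = 60.58 mm; y_c = 1907808.85/20795.75 = 91.74 mm.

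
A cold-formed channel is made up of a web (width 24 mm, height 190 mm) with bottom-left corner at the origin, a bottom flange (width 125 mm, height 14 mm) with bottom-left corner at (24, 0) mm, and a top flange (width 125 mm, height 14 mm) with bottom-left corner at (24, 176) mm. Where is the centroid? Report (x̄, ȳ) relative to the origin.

web: A = 24 × 190 = 4560.00, centroid at (12.00, 95.00).
bottom flange: A = 125 × 14 = 1750.00, centroid at (86.50, 7.00).
top flange: A = 125 × 14 = 1750.00, centroid at (86.50, 183.00).
ΣA = 8060.00 mm², ΣAx̄ = 357470.00 mm³, ΣAȳ = 765700.00 mm³.
x̄ = 357470.00/8060.00 = 44.35 mm; ȳ = 765700.00/8060.00 = 95.00 mm.

x̄ = 44.35 mm, ȳ = 95.00 mm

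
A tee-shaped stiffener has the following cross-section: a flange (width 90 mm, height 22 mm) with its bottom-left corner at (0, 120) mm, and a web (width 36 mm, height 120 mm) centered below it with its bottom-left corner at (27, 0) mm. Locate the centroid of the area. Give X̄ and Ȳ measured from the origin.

web: A = 36 × 120 = 4320.00, centroid at (45.00, 60.00).
flange: A = 90 × 22 = 1980.00, centroid at (45.00, 131.00).
ΣA = 6300.00 mm²
ΣAX̄ = (4320.00)(45.00) + (1980.00)(45.00) = 283500.00 mm³
ΣAȲ = (4320.00)(60.00) + (1980.00)(131.00) = 518580.00 mm³
X̄ = 283500.00 / 6300.00 = 45.00 mm
Ȳ = 518580.00 / 6300.00 = 82.31 mm

X̄ = 45.00 mm, Ȳ = 82.31 mm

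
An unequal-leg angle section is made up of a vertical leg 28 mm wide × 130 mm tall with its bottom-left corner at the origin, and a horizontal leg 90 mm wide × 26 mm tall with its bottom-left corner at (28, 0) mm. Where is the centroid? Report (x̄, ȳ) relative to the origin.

vertical leg: A = 28 × 130 = 3640.00, centroid at (14.00, 65.00).
horizontal leg: A = 90 × 26 = 2340.00, centroid at (73.00, 13.00).
ΣA = 5980.00 mm²
ΣAx̄ = (3640.00)(14.00) + (2340.00)(73.00) = 221780.00 mm³
ΣAȳ = (3640.00)(65.00) + (2340.00)(13.00) = 267020.00 mm³
x̄ = 221780.00 / 5980.00 = 37.09 mm
ȳ = 267020.00 / 5980.00 = 44.65 mm

x̄ = 37.09 mm, ȳ = 44.65 mm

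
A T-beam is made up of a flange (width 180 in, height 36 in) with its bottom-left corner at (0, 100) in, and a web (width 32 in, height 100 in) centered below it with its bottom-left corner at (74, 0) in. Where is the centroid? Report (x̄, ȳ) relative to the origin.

x̄ = 90.00 in, ȳ = 95.52 in

Part | A | x̄ᵢ | ȳᵢ | A·x̄ᵢ | A·ȳᵢ
web | 3200.00 | 90.00 | 50.00 | 288000.00 | 160000.00
flange | 6480.00 | 90.00 | 118.00 | 583200.00 | 764640.00
Σ | 9680.00 |  |  | 871200.00 | 924640.00
x̄ = 871200.00 / 9680.00 = 90.00 in
ȳ = 924640.00 / 9680.00 = 95.52 in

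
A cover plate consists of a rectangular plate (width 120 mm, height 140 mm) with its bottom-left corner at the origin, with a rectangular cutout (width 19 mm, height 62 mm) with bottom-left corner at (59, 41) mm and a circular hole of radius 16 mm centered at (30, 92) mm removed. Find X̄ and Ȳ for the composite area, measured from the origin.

Part | A | x̄ᵢ | ȳᵢ | A·x̄ᵢ | A·ȳᵢ
plate | 16800.00 | 60.00 | 70.00 | 1008000.00 | 1176000.00
hole 1 | -1178.00 | 68.50 | 72.00 | -80693.00 | -84816.00
hole 2 | -804.25 | 30.00 | 92.00 | -24127.43 | -73990.79
Σ | 14817.75 |  |  | 903179.57 | 1017193.21
X̄ = 903179.57 / 14817.75 = 60.95 mm
Ȳ = 1017193.21 / 14817.75 = 68.65 mm

X̄ = 60.95 mm, Ȳ = 68.65 mm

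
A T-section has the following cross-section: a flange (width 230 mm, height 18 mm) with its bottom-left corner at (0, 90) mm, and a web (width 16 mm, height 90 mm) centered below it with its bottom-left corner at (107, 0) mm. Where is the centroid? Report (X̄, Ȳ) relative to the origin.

X̄ = 115.00 mm, Ȳ = 85.06 mm

web: A = 16 × 90 = 1440.00, centroid at (115.00, 45.00).
flange: A = 230 × 18 = 4140.00, centroid at (115.00, 99.00).
ΣA = 5580.00 mm², ΣAX̄ = 641700.00 mm³, ΣAȲ = 474660.00 mm³.
X̄ = 641700.00/5580.00 = 115.00 mm; Ȳ = 474660.00/5580.00 = 85.06 mm.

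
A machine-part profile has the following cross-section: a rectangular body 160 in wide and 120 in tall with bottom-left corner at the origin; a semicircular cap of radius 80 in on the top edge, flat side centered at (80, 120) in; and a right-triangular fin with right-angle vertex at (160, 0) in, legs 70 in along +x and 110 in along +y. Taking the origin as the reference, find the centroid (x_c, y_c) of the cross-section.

x_c = 92.02 in, y_c = 85.82 in

rectangular body: A = 160 × 120 = 19200.00, centroid at (80.00, 60.00).
semicircular top: A = ½π·80² = 10053.10, centroid at (80.00, 153.95).
triangular fin: A = ½·70·110 = 3850.00, centroid at (183.33, 36.67).
ΣA = 33103.10 in², ΣAx_c = 3046081.05 in³, ΣAy_c = 2840871.58 in³.
x_c = 3046081.05/33103.10 = 92.02 in; y_c = 2840871.58/33103.10 = 85.82 in.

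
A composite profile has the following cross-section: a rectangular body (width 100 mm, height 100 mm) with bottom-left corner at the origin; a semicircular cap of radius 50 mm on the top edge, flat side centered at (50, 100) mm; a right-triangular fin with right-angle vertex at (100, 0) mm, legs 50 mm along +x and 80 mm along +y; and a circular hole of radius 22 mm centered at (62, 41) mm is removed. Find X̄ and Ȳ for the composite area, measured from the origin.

Part | A | x̄ᵢ | ȳᵢ | A·x̄ᵢ | A·ȳᵢ
rectangular body | 10000.00 | 50.00 | 50.00 | 500000.00 | 500000.00
semicircular top | 3926.99 | 50.00 | 121.22 | 196349.54 | 476032.42
triangular fin | 2000.00 | 116.67 | 26.67 | 233333.33 | 53333.33
hole | -1520.53 | 62.00 | 41.00 | -94272.91 | -62341.76
Σ | 14406.46 |  |  | 835409.96 | 967023.98
X̄ = 835409.96 / 14406.46 = 57.99 mm
Ȳ = 967023.98 / 14406.46 = 67.12 mm

X̄ = 57.99 mm, Ȳ = 67.12 mm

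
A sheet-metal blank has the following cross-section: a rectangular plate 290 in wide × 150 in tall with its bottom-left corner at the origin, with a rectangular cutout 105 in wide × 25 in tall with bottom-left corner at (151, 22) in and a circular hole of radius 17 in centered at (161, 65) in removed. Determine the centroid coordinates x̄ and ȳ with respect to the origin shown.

plate: A = 290 × 150 = 43500.00, centroid at (145.00, 75.00).
hole 1: A = −(105 × 25) = -2625.00, centroid at (203.50, 34.50).
hole 2: A = −π·17² = -907.92, centroid at (161.00, 65.00).
ΣA = 39967.08 in²
ΣAx̄ = (43500.00)(145.00) + (-2625.00)(203.50) + (-907.92)(161.00) = 5627137.34 in³
ΣAȳ = (43500.00)(75.00) + (-2625.00)(34.50) + (-907.92)(65.00) = 3112922.68 in³
x̄ = 5627137.34 / 39967.08 = 140.79 in
ȳ = 3112922.68 / 39967.08 = 77.89 in

x̄ = 140.79 in, ȳ = 77.89 in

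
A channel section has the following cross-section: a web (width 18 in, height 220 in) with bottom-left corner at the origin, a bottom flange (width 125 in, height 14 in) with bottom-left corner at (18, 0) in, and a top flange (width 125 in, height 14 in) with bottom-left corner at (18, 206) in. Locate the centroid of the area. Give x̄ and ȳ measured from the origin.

Part | A | x̄ᵢ | ȳᵢ | A·x̄ᵢ | A·ȳᵢ
web | 3960.00 | 9.00 | 110.00 | 35640.00 | 435600.00
bottom flange | 1750.00 | 80.50 | 7.00 | 140875.00 | 12250.00
top flange | 1750.00 | 80.50 | 213.00 | 140875.00 | 372750.00
Σ | 7460.00 |  |  | 317390.00 | 820600.00
x̄ = 317390.00 / 7460.00 = 42.55 in
ȳ = 820600.00 / 7460.00 = 110.00 in

x̄ = 42.55 in, ȳ = 110.00 in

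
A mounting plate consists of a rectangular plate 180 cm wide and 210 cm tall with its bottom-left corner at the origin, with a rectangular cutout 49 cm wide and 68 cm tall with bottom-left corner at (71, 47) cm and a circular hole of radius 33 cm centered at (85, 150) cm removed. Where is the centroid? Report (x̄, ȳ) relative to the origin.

x̄ = 89.96 cm, ȳ = 102.62 cm

plate: A = 180 × 210 = 37800.00, centroid at (90.00, 105.00).
hole 1: A = −(49 × 68) = -3332.00, centroid at (95.50, 81.00).
hole 2: A = −π·33² = -3421.19, centroid at (85.00, 150.00).
ΣA = 31046.81 cm²
ΣAx̄ = (37800.00)(90.00) + (-3332.00)(95.50) + (-3421.19)(85.00) = 2792992.48 cm³
ΣAȳ = (37800.00)(105.00) + (-3332.00)(81.00) + (-3421.19)(150.00) = 3185928.84 cm³
x̄ = 2792992.48 / 31046.81 = 89.96 cm
ȳ = 3185928.84 / 31046.81 = 102.62 cm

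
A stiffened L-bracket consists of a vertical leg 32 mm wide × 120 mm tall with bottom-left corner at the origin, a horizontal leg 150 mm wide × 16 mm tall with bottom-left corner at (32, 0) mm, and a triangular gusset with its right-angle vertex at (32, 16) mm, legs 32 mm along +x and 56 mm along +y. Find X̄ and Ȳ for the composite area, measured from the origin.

vertical leg: A = 32 × 120 = 3840.00, centroid at (16.00, 60.00).
horizontal leg: A = 150 × 16 = 2400.00, centroid at (107.00, 8.00).
gusset: A = ½·32·56 = 896.00, centroid at (42.67, 34.67).
ΣA = 7136.00 mm²
ΣAX̄ = (3840.00)(16.00) + (2400.00)(107.00) + (896.00)(42.67) = 356469.33 mm³
ΣAȲ = (3840.00)(60.00) + (2400.00)(8.00) + (896.00)(34.67) = 280661.33 mm³
X̄ = 356469.33 / 7136.00 = 49.95 mm
Ȳ = 280661.33 / 7136.00 = 39.33 mm

X̄ = 49.95 mm, Ȳ = 39.33 mm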